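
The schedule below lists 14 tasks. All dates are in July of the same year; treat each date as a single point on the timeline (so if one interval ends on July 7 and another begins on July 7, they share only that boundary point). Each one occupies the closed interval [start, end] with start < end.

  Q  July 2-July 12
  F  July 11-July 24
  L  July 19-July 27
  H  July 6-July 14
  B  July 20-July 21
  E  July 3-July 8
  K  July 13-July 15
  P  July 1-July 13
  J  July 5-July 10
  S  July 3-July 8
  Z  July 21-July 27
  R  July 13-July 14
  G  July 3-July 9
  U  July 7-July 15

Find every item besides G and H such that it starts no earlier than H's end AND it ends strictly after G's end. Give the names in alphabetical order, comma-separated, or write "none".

B, L, Z

Conditions: its start is no earlier than H's end (X.start >= July 14) AND its end is strictly after G's end (X.end > July 9).
B: start July 20 >= July 14? ✓; end July 21 > July 9? ✓ → yes.
E: start July 3 >= July 14? ✗; end July 8 > July 9? ✗ → no.
F: start July 11 >= July 14? ✗; end July 24 > July 9? ✓ → no.
J: start July 5 >= July 14? ✗; end July 10 > July 9? ✓ → no.
K: start July 13 >= July 14? ✗; end July 15 > July 9? ✓ → no.
L: start July 19 >= July 14? ✓; end July 27 > July 9? ✓ → yes.
P: start July 1 >= July 14? ✗; end July 13 > July 9? ✓ → no.
Q: start July 2 >= July 14? ✗; end July 12 > July 9? ✓ → no.
R: start July 13 >= July 14? ✗; end July 14 > July 9? ✓ → no.
S: start July 3 >= July 14? ✗; end July 8 > July 9? ✗ → no.
U: start July 7 >= July 14? ✗; end July 15 > July 9? ✓ → no.
Z: start July 21 >= July 14? ✓; end July 27 > July 9? ✓ → yes.
Result: B, L, Z.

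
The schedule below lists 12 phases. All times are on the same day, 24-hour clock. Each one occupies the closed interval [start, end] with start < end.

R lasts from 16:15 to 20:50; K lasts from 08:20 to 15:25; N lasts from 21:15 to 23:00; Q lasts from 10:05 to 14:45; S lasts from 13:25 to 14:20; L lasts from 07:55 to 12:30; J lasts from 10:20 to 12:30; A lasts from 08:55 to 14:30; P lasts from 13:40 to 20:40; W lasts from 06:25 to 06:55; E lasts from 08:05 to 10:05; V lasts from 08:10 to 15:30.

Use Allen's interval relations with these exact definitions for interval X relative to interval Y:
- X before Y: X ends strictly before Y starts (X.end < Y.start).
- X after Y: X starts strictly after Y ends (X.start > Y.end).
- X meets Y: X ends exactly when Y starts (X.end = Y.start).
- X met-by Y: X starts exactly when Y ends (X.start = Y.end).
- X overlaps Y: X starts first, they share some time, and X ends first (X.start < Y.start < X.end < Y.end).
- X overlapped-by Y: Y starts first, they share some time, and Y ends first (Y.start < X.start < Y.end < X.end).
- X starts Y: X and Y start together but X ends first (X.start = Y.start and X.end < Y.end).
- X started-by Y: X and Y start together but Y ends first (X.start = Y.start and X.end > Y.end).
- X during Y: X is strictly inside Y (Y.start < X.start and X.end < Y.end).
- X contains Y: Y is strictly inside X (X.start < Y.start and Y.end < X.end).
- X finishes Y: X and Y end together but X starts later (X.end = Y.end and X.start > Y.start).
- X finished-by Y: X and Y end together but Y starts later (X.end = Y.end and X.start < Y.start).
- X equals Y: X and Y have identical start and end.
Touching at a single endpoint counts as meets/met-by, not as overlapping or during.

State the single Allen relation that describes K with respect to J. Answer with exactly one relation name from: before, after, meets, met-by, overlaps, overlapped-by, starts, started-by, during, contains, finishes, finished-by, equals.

K = [08:20, 15:25]; J = [10:20, 12:30].
Compare endpoints: K.start < J.start, K.start < J.end, K.end > J.start, K.end > J.end.
That pattern is 'contains'.

contains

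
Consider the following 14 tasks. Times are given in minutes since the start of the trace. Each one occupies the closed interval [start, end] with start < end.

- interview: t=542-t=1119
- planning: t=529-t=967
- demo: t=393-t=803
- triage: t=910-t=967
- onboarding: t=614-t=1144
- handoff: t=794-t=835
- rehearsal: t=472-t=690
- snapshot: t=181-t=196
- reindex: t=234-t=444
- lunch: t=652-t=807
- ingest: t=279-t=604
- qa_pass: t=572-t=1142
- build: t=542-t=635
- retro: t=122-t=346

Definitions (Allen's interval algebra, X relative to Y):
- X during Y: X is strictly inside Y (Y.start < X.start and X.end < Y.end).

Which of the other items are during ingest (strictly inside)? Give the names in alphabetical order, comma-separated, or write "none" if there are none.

none

Target ingest = [t=279, t=604].
build [t=542, t=635] → overlapped-by → no.
demo [t=393, t=803] → overlapped-by → no.
handoff [t=794, t=835] → after → no.
interview [t=542, t=1119] → overlapped-by → no.
lunch [t=652, t=807] → after → no.
onboarding [t=614, t=1144] → after → no.
planning [t=529, t=967] → overlapped-by → no.
qa_pass [t=572, t=1142] → overlapped-by → no.
rehearsal [t=472, t=690] → overlapped-by → no.
reindex [t=234, t=444] → overlaps → no.
retro [t=122, t=346] → overlaps → no.
snapshot [t=181, t=196] → before → no.
triage [t=910, t=967] → after → no.
Result: none.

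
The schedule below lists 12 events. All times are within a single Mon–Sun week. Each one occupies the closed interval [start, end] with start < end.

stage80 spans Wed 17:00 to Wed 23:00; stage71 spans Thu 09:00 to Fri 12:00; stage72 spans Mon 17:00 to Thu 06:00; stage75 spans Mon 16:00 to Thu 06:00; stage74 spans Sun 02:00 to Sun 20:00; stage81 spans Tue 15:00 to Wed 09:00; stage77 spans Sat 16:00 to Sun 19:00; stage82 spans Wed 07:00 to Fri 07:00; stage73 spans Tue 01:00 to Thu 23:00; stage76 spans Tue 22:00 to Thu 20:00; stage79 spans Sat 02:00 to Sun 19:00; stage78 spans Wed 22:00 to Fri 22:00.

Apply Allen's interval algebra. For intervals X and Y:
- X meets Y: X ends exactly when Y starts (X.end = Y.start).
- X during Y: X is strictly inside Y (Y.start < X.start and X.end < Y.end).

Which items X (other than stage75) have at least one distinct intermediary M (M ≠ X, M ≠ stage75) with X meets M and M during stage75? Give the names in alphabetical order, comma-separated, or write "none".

Target stage75 = [Mon 16:00, Thu 06:00].
Intermediaries M with M during stage75: stage80, stage81.
Via stage80 — items with X meets stage80: none.
Via stage81 — items with X meets stage81: none.
Union: none.

none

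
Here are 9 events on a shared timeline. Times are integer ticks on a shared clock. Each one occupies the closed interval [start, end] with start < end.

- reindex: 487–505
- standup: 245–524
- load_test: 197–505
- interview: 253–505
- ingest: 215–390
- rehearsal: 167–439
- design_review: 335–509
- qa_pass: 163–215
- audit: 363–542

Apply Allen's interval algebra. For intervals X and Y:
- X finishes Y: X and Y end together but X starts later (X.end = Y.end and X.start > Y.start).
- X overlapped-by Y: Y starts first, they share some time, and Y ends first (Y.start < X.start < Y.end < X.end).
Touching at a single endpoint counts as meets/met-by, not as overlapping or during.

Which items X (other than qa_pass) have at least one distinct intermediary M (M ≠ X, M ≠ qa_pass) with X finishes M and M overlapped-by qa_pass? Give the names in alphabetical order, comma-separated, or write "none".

Target qa_pass = [163, 215].
Intermediaries M with M overlapped-by qa_pass: load_test, rehearsal.
Via load_test — items with X finishes load_test: interview, reindex.
Via rehearsal — items with X finishes rehearsal: none.
Union: interview, reindex.

interview, reindex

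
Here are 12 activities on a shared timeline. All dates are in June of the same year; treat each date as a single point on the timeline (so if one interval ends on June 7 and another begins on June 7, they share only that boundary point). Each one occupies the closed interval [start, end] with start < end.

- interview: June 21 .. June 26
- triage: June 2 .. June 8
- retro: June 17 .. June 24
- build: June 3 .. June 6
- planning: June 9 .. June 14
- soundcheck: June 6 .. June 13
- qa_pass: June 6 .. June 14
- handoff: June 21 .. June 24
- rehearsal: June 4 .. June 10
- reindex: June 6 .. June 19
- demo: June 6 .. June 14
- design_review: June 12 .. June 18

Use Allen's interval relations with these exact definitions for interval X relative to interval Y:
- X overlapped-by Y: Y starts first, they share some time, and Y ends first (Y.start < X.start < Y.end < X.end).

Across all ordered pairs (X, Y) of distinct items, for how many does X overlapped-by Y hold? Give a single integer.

19

Checking all 132 ordered pairs for relation 'overlapped-by'; matching pairs in alphabetical order:
(demo, rehearsal): demo overlapped-by rehearsal ✓
(demo, triage): demo overlapped-by triage ✓
(design_review, demo): design_review overlapped-by demo ✓
(design_review, planning): design_review overlapped-by planning ✓
(design_review, qa_pass): design_review overlapped-by qa_pass ✓
(design_review, soundcheck): design_review overlapped-by soundcheck ✓
(interview, retro): interview overlapped-by retro ✓
(planning, rehearsal): planning overlapped-by rehearsal ✓
(planning, soundcheck): planning overlapped-by soundcheck ✓
(qa_pass, rehearsal): qa_pass overlapped-by rehearsal ✓
(qa_pass, triage): qa_pass overlapped-by triage ✓
(rehearsal, build): rehearsal overlapped-by build ✓
(rehearsal, triage): rehearsal overlapped-by triage ✓
(reindex, rehearsal): reindex overlapped-by rehearsal ✓
(reindex, triage): reindex overlapped-by triage ✓
(retro, design_review): retro overlapped-by design_review ✓
(retro, reindex): retro overlapped-by reindex ✓
(soundcheck, rehearsal): soundcheck overlapped-by rehearsal ✓
(soundcheck, triage): soundcheck overlapped-by triage ✓
Count: 19.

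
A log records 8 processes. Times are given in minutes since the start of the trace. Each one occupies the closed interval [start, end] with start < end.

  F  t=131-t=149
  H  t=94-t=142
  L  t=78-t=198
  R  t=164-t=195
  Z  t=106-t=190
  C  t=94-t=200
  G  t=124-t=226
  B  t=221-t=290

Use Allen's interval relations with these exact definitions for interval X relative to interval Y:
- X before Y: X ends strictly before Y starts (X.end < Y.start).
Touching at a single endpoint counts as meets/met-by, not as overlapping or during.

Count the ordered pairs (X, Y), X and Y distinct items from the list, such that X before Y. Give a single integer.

8

Checking all 56 ordered pairs for relation 'before'; matching pairs in alphabetical order:
(C, B): C before B ✓
(F, B): F before B ✓
(F, R): F before R ✓
(H, B): H before B ✓
(H, R): H before R ✓
(L, B): L before B ✓
(R, B): R before B ✓
(Z, B): Z before B ✓
Count: 8.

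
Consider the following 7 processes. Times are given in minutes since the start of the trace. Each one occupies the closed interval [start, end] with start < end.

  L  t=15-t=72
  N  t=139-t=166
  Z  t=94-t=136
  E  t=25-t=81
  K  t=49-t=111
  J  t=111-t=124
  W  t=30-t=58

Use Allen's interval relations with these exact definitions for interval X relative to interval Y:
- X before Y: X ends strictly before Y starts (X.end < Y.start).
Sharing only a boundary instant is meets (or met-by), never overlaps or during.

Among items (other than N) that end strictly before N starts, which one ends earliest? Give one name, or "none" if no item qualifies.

Target N = [t=139, t=166].
E [t=25, t=81] → before → candidate.
J [t=111, t=124] → before → candidate.
K [t=49, t=111] → before → candidate.
L [t=15, t=72] → before → candidate.
W [t=30, t=58] → before → candidate.
Z [t=94, t=136] → before → candidate.
Among candidates, earliest end is t=58 → W.

W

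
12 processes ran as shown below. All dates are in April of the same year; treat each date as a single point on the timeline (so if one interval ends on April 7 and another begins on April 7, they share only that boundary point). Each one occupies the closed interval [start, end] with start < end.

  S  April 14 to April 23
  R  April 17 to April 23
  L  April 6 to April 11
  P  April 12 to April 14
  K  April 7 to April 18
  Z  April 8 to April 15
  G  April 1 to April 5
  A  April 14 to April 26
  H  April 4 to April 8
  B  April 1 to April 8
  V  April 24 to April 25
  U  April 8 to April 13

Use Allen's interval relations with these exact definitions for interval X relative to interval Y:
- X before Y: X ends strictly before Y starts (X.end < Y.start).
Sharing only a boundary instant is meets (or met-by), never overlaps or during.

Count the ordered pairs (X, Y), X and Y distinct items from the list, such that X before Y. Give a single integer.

35

Checking all 132 ordered pairs for relation 'before'; matching pairs in alphabetical order:
(B, A): B before A ✓
(B, P): B before P ✓
(B, R): B before R ✓
(B, S): B before S ✓
(B, V): B before V ✓
(G, A): G before A ✓
(G, K): G before K ✓
(G, L): G before L ✓
(G, P): G before P ✓
(G, R): G before R ✓
(G, S): G before S ✓
(G, U): G before U ✓
(G, V): G before V ✓
(G, Z): G before Z ✓
(H, A): H before A ✓
(H, P): H before P ✓
(H, R): H before R ✓
(H, S): H before S ✓
(H, V): H before V ✓
(K, V): K before V ✓
(L, A): L before A ✓
(L, P): L before P ✓
(L, R): L before R ✓
(L, S): L before S ✓
... plus 11 further pairs not listed.
Count: 35.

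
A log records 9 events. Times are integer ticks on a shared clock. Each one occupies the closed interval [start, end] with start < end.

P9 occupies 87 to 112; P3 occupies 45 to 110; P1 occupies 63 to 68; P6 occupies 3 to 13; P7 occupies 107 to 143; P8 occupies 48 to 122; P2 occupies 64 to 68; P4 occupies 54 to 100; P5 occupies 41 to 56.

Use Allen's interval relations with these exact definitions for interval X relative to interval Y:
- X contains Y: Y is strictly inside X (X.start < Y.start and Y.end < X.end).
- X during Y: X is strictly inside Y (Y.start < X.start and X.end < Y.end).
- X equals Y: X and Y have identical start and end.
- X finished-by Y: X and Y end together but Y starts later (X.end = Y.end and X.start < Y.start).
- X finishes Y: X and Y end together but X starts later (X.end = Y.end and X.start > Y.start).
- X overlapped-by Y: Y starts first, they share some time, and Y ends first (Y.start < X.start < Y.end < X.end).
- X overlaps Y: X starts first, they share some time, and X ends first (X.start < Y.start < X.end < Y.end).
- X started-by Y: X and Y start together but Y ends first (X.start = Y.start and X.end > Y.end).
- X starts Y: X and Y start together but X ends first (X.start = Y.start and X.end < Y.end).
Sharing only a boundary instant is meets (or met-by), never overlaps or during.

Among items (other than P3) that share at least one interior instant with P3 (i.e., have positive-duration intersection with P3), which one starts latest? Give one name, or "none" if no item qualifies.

Target P3 = [45, 110].
P1 [63, 68] → during → candidate.
P2 [64, 68] → during → candidate.
P4 [54, 100] → during → candidate.
P5 [41, 56] → overlaps → candidate.
P6 [3, 13] → before → excluded.
P7 [107, 143] → overlapped-by → candidate.
P8 [48, 122] → overlapped-by → candidate.
P9 [87, 112] → overlapped-by → candidate.
Among candidates, latest start is 107 → P7.

P7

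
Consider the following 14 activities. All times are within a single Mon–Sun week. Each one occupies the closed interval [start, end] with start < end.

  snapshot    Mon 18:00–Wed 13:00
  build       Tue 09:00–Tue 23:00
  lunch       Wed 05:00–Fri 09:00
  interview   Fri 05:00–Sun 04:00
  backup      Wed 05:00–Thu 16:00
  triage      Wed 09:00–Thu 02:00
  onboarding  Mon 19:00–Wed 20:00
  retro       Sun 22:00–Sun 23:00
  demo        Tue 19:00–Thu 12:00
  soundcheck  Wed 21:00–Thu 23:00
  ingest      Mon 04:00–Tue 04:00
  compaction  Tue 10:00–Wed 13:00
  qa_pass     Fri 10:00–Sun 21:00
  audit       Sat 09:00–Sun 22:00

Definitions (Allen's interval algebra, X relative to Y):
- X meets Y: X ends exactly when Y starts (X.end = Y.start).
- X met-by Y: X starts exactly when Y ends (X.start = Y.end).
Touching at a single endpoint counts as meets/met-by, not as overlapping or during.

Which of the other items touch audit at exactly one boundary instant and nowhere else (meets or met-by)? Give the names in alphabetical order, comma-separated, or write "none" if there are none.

Target audit = [Sat 09:00, Sun 22:00].
backup [Wed 05:00, Thu 16:00] → before → no.
build [Tue 09:00, Tue 23:00] → before → no.
compaction [Tue 10:00, Wed 13:00] → before → no.
demo [Tue 19:00, Thu 12:00] → before → no.
ingest [Mon 04:00, Tue 04:00] → before → no.
interview [Fri 05:00, Sun 04:00] → overlaps → no.
lunch [Wed 05:00, Fri 09:00] → before → no.
onboarding [Mon 19:00, Wed 20:00] → before → no.
qa_pass [Fri 10:00, Sun 21:00] → overlaps → no.
retro [Sun 22:00, Sun 23:00] → met-by → yes.
snapshot [Mon 18:00, Wed 13:00] → before → no.
soundcheck [Wed 21:00, Thu 23:00] → before → no.
triage [Wed 09:00, Thu 02:00] → before → no.
Result: retro.

retro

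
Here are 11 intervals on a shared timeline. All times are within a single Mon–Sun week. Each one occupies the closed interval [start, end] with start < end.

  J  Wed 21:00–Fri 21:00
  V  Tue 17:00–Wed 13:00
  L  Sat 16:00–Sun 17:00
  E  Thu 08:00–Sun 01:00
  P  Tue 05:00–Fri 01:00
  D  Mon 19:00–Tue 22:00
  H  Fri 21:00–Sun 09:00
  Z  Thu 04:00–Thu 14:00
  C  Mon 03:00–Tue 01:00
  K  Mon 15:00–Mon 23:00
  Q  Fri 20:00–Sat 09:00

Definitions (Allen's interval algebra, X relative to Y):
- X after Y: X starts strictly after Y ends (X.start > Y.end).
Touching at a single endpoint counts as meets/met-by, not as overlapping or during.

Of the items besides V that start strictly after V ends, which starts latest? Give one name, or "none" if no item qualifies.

L

Target V = [Tue 17:00, Wed 13:00].
C [Mon 03:00, Tue 01:00] → before → excluded.
D [Mon 19:00, Tue 22:00] → overlaps → excluded.
E [Thu 08:00, Sun 01:00] → after → candidate.
H [Fri 21:00, Sun 09:00] → after → candidate.
J [Wed 21:00, Fri 21:00] → after → candidate.
K [Mon 15:00, Mon 23:00] → before → excluded.
L [Sat 16:00, Sun 17:00] → after → candidate.
P [Tue 05:00, Fri 01:00] → contains → excluded.
Q [Fri 20:00, Sat 09:00] → after → candidate.
Z [Thu 04:00, Thu 14:00] → after → candidate.
Among candidates, latest start is Sat 16:00 → L.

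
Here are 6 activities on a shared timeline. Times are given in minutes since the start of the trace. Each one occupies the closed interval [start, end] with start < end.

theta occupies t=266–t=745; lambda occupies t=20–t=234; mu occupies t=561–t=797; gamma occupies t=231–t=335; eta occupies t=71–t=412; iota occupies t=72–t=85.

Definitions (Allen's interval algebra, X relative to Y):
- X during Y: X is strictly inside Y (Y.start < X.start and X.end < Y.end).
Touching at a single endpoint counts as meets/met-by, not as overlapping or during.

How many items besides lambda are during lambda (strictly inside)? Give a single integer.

Target lambda = [t=20, t=234].
eta [t=71, t=412] → overlapped-by → no.
gamma [t=231, t=335] → overlapped-by → no.
iota [t=72, t=85] → during → counts.
mu [t=561, t=797] → after → no.
theta [t=266, t=745] → after → no.
Total: 1.

1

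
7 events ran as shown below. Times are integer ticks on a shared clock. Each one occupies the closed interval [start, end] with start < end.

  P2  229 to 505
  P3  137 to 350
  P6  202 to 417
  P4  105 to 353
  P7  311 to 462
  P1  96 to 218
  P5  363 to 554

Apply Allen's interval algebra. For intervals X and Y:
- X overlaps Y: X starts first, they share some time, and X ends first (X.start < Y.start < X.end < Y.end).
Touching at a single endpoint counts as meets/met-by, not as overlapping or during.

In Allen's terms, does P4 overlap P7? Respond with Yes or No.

P4 = [105, 353], P7 = [311, 462].
Actual relation of P4 to P7: overlaps.
Asked whether 'overlaps' holds → Yes.

Yes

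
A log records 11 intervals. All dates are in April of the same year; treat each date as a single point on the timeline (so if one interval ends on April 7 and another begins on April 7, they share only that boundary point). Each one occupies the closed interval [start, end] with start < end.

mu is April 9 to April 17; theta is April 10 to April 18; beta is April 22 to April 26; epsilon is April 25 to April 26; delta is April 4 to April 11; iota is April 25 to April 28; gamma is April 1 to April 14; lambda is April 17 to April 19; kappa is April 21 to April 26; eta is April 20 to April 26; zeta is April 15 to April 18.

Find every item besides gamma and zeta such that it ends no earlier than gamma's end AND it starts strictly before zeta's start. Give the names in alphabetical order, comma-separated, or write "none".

mu, theta

Conditions: its end is no earlier than gamma's end (X.end >= April 14) AND its start is strictly before zeta's start (X.start < April 15).
beta: end April 26 >= April 14? ✓; start April 22 < April 15? ✗ → no.
delta: end April 11 >= April 14? ✗; start April 4 < April 15? ✓ → no.
epsilon: end April 26 >= April 14? ✓; start April 25 < April 15? ✗ → no.
eta: end April 26 >= April 14? ✓; start April 20 < April 15? ✗ → no.
iota: end April 28 >= April 14? ✓; start April 25 < April 15? ✗ → no.
kappa: end April 26 >= April 14? ✓; start April 21 < April 15? ✗ → no.
lambda: end April 19 >= April 14? ✓; start April 17 < April 15? ✗ → no.
mu: end April 17 >= April 14? ✓; start April 9 < April 15? ✓ → yes.
theta: end April 18 >= April 14? ✓; start April 10 < April 15? ✓ → yes.
Result: mu, theta.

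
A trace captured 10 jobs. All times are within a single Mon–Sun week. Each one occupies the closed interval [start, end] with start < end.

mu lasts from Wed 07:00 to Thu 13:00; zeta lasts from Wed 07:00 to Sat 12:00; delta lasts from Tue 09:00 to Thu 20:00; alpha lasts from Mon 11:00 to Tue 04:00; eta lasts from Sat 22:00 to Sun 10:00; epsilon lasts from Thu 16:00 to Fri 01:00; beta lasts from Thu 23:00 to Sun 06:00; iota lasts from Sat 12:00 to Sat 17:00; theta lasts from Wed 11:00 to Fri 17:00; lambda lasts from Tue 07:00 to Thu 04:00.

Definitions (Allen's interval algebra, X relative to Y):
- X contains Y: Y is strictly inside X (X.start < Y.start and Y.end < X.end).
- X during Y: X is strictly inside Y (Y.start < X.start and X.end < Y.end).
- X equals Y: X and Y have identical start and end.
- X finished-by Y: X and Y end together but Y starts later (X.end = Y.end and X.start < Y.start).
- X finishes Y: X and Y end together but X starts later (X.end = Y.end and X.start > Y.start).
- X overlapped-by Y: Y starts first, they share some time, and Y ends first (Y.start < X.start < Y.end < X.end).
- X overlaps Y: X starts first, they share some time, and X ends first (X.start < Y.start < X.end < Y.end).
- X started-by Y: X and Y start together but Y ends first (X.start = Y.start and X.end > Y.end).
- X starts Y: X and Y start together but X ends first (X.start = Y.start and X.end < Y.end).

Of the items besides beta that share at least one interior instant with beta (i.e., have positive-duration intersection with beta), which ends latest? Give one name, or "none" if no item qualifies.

eta

Target beta = [Thu 23:00, Sun 06:00].
alpha [Mon 11:00, Tue 04:00] → before → excluded.
delta [Tue 09:00, Thu 20:00] → before → excluded.
epsilon [Thu 16:00, Fri 01:00] → overlaps → candidate.
eta [Sat 22:00, Sun 10:00] → overlapped-by → candidate.
iota [Sat 12:00, Sat 17:00] → during → candidate.
lambda [Tue 07:00, Thu 04:00] → before → excluded.
mu [Wed 07:00, Thu 13:00] → before → excluded.
theta [Wed 11:00, Fri 17:00] → overlaps → candidate.
zeta [Wed 07:00, Sat 12:00] → overlaps → candidate.
Among candidates, latest end is Sun 10:00 → eta.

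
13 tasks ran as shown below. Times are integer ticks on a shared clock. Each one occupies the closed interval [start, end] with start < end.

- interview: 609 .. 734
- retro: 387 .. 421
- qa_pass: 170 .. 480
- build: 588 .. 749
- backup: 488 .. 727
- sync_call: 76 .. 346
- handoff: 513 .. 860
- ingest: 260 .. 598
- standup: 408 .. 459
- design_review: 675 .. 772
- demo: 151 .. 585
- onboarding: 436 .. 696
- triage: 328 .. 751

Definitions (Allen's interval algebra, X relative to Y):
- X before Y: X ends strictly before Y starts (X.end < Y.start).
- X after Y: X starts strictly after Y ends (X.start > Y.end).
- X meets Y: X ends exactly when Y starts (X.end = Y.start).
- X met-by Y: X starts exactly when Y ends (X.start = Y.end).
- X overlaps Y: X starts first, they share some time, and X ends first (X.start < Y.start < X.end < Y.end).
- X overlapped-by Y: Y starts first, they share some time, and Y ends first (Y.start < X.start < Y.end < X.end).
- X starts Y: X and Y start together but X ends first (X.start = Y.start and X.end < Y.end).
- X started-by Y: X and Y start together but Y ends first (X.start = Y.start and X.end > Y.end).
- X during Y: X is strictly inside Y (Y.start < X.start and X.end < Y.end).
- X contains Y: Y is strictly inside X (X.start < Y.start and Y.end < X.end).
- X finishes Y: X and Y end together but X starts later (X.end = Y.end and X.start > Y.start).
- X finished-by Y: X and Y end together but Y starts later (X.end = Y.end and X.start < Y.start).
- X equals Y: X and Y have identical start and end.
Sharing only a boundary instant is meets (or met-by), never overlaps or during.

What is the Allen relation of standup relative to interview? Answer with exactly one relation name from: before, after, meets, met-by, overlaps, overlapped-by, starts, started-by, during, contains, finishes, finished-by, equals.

before

standup = [408, 459]; interview = [609, 734].
Compare endpoints: standup.start < interview.start, standup.start < interview.end, standup.end < interview.start, standup.end < interview.end.
That pattern is 'before'.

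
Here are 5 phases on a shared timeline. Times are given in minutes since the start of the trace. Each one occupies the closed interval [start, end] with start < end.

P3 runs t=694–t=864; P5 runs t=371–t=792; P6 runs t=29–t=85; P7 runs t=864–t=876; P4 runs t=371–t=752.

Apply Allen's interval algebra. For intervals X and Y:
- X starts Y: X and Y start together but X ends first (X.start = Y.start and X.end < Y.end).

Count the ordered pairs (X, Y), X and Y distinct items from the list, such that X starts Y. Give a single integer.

Checking all 20 ordered pairs for relation 'starts'; matching pairs in alphabetical order:
(P4, P5): P4 starts P5 ✓
Count: 1.

1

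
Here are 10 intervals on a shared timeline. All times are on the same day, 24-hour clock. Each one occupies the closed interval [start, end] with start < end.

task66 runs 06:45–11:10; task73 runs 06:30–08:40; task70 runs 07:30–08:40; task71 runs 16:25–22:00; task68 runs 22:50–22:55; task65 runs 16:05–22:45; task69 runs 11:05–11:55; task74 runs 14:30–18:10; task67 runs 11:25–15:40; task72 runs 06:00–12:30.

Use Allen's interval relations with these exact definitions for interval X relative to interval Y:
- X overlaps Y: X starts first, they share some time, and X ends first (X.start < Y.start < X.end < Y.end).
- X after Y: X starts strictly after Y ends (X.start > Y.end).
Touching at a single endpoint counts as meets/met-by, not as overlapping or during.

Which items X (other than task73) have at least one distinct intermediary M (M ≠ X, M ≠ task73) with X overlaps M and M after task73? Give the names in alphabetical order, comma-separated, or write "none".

Target task73 = [06:30, 08:40].
Intermediaries M with M after task73: task65, task67, task68, task69, task71, task74.
Via task65 — items with X overlaps task65: task74.
Via task67 — items with X overlaps task67: task69, task72.
Via task68 — items with X overlaps task68: none.
Via task69 — items with X overlaps task69: task66.
Via task71 — items with X overlaps task71: task74.
Via task74 — items with X overlaps task74: task67.
Union: task66, task67, task69, task72, task74.

task66, task67, task69, task72, task74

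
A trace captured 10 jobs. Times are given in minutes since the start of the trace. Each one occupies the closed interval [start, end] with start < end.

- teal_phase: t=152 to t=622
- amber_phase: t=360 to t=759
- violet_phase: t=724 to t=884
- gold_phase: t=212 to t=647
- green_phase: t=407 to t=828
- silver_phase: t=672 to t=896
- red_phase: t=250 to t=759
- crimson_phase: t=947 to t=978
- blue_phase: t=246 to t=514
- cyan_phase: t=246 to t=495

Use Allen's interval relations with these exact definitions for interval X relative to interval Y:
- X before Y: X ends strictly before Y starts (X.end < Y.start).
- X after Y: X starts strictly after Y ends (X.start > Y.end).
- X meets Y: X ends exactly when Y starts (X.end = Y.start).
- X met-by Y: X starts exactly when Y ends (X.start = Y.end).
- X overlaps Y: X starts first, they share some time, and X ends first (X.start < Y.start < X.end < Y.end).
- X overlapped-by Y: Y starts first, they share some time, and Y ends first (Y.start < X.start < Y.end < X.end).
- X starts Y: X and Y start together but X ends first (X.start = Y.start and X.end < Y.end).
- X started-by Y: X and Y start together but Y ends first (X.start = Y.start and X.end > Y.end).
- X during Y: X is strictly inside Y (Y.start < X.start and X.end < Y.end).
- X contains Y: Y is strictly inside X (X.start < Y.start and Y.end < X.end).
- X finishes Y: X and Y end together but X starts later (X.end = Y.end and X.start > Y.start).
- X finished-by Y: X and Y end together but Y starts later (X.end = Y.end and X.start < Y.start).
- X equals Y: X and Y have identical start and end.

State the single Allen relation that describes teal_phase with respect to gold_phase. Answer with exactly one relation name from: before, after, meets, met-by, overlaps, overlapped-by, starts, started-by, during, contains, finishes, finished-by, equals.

overlaps

teal_phase = [t=152, t=622]; gold_phase = [t=212, t=647].
Compare endpoints: teal_phase.start < gold_phase.start, teal_phase.start < gold_phase.end, teal_phase.end > gold_phase.start, teal_phase.end < gold_phase.end.
That pattern is 'overlaps'.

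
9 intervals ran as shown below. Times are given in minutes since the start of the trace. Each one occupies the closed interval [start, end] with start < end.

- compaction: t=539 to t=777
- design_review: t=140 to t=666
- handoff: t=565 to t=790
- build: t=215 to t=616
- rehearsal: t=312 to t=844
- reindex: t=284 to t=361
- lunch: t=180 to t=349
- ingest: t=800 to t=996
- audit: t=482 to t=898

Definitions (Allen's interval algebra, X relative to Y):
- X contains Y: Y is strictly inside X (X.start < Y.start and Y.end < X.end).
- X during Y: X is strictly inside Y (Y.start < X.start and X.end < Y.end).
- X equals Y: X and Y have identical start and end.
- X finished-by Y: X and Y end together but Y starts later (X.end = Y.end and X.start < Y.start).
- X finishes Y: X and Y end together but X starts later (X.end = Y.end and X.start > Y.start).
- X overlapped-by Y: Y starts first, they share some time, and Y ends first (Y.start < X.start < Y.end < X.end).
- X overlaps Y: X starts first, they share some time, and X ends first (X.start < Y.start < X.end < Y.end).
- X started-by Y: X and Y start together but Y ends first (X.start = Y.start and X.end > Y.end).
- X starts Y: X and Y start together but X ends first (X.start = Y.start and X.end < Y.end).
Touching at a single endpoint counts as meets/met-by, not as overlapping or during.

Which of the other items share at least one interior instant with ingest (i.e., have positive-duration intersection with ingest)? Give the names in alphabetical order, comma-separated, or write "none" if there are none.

audit, rehearsal

Target ingest = [t=800, t=996].
audit [t=482, t=898] → overlaps → yes.
build [t=215, t=616] → before → no.
compaction [t=539, t=777] → before → no.
design_review [t=140, t=666] → before → no.
handoff [t=565, t=790] → before → no.
lunch [t=180, t=349] → before → no.
rehearsal [t=312, t=844] → overlaps → yes.
reindex [t=284, t=361] → before → no.
Result: audit, rehearsal.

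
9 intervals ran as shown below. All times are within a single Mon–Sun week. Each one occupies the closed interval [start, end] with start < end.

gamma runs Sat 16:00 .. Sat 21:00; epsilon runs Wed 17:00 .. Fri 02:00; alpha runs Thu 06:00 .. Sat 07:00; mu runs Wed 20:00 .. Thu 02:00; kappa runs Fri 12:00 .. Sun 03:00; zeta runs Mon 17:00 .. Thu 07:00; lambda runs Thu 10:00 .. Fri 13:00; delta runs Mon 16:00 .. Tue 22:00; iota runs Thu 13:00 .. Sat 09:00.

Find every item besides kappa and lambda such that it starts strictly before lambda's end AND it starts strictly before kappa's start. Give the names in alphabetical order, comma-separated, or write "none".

alpha, delta, epsilon, iota, mu, zeta

Conditions: its start is strictly before lambda's end (X.start < Fri 13:00) AND its start is strictly before kappa's start (X.start < Fri 12:00).
alpha: start Thu 06:00 < Fri 13:00? ✓; start Thu 06:00 < Fri 12:00? ✓ → yes.
delta: start Mon 16:00 < Fri 13:00? ✓; start Mon 16:00 < Fri 12:00? ✓ → yes.
epsilon: start Wed 17:00 < Fri 13:00? ✓; start Wed 17:00 < Fri 12:00? ✓ → yes.
gamma: start Sat 16:00 < Fri 13:00? ✗; start Sat 16:00 < Fri 12:00? ✗ → no.
iota: start Thu 13:00 < Fri 13:00? ✓; start Thu 13:00 < Fri 12:00? ✓ → yes.
mu: start Wed 20:00 < Fri 13:00? ✓; start Wed 20:00 < Fri 12:00? ✓ → yes.
zeta: start Mon 17:00 < Fri 13:00? ✓; start Mon 17:00 < Fri 12:00? ✓ → yes.
Result: alpha, delta, epsilon, iota, mu, zeta.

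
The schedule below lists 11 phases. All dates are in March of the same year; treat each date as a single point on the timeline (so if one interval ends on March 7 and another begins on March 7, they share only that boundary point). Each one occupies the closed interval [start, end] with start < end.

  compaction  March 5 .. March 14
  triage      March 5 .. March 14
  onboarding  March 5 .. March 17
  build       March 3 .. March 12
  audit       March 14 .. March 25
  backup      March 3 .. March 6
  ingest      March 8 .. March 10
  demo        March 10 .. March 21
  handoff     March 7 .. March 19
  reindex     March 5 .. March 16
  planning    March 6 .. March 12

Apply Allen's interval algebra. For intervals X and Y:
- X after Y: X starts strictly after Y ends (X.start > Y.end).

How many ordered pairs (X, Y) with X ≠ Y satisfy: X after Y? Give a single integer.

Checking all 110 ordered pairs for relation 'after'; matching pairs in alphabetical order:
(audit, backup): audit after backup ✓
(audit, build): audit after build ✓
(audit, ingest): audit after ingest ✓
(audit, planning): audit after planning ✓
(demo, backup): demo after backup ✓
(handoff, backup): handoff after backup ✓
(ingest, backup): ingest after backup ✓
Count: 7.

7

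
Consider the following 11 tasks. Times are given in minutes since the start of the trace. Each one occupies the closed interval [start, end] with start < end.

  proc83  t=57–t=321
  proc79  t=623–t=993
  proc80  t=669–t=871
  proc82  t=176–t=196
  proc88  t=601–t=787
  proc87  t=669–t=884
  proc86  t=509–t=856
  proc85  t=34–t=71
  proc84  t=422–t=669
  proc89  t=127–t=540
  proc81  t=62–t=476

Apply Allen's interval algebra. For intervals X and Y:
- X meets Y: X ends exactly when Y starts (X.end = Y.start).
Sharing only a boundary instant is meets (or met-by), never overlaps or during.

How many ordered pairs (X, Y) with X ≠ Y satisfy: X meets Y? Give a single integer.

Checking all 110 ordered pairs for relation 'meets'; matching pairs in alphabetical order:
(proc84, proc80): proc84 meets proc80 ✓
(proc84, proc87): proc84 meets proc87 ✓
Count: 2.

2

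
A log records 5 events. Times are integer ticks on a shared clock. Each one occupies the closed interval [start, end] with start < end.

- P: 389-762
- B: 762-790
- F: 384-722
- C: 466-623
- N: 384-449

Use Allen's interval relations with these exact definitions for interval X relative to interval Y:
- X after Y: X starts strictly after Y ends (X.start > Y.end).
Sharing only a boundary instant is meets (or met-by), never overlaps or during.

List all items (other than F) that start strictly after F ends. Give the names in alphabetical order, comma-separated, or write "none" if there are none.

Target F = [384, 722].
B [762, 790] → after → yes.
C [466, 623] → during → no.
N [384, 449] → starts → no.
P [389, 762] → overlapped-by → no.
Result: B.

B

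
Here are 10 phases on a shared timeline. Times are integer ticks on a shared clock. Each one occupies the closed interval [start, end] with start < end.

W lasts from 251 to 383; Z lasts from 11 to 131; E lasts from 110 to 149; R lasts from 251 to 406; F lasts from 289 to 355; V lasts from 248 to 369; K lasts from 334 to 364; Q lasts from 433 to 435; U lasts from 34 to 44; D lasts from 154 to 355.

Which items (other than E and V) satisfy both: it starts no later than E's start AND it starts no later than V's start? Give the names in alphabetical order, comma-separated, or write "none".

Conditions: its start is no later than E's start (X.start <= 110) AND its start is no later than V's start (X.start <= 248).
D: start 154 <= 110? ✗; start 154 <= 248? ✓ → no.
F: start 289 <= 110? ✗; start 289 <= 248? ✗ → no.
K: start 334 <= 110? ✗; start 334 <= 248? ✗ → no.
Q: start 433 <= 110? ✗; start 433 <= 248? ✗ → no.
R: start 251 <= 110? ✗; start 251 <= 248? ✗ → no.
U: start 34 <= 110? ✓; start 34 <= 248? ✓ → yes.
W: start 251 <= 110? ✗; start 251 <= 248? ✗ → no.
Z: start 11 <= 110? ✓; start 11 <= 248? ✓ → yes.
Result: U, Z.

U, Z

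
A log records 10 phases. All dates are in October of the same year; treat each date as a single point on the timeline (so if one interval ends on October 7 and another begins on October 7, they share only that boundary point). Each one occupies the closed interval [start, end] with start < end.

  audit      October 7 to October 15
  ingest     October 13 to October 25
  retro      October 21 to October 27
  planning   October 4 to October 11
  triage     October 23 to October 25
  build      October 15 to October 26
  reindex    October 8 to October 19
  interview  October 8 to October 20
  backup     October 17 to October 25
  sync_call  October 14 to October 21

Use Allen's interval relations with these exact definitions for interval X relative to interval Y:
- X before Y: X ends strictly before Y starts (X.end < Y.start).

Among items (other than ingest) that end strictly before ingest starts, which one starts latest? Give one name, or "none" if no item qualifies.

planning

Target ingest = [October 13, October 25].
audit [October 7, October 15] → overlaps → excluded.
backup [October 17, October 25] → finishes → excluded.
build [October 15, October 26] → overlapped-by → excluded.
interview [October 8, October 20] → overlaps → excluded.
planning [October 4, October 11] → before → candidate.
reindex [October 8, October 19] → overlaps → excluded.
retro [October 21, October 27] → overlapped-by → excluded.
sync_call [October 14, October 21] → during → excluded.
triage [October 23, October 25] → finishes → excluded.
Among candidates, latest start is October 4 → planning.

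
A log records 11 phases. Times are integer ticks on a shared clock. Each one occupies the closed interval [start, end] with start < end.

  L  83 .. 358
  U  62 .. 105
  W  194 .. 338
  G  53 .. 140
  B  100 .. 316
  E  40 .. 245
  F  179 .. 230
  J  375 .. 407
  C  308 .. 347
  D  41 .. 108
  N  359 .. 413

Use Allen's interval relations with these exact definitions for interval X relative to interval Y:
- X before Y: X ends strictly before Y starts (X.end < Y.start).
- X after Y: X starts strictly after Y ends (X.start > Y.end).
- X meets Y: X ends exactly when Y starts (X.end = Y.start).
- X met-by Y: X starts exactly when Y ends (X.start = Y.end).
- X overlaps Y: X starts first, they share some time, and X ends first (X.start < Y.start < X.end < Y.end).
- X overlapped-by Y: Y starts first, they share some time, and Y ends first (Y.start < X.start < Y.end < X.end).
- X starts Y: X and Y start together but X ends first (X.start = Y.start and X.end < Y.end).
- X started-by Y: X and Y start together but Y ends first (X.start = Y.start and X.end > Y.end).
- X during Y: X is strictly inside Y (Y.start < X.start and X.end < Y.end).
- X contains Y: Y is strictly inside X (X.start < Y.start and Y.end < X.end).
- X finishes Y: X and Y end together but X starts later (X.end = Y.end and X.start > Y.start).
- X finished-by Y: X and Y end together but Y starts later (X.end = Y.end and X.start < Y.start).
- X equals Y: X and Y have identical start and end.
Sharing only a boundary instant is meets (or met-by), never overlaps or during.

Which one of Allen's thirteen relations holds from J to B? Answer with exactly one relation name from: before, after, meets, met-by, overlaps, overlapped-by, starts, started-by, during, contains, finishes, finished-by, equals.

after

J = [375, 407]; B = [100, 316].
Compare endpoints: J.start > B.start, J.start > B.end, J.end > B.start, J.end > B.end.
That pattern is 'after'.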